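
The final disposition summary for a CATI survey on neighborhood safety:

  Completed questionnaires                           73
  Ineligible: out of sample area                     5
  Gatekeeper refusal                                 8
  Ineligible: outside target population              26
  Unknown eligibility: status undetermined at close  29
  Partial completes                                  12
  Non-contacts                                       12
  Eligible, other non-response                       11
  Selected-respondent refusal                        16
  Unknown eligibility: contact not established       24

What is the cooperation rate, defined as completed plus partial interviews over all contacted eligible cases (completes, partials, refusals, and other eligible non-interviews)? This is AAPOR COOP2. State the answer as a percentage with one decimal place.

Refusals = 8 + 16 = 24
Undetermined eligibility = 24 + 29 = 53
Not eligible = 26 + 5 = 31
Num: 73 + 12 = 85
Denominator: 73 + 12 + 24 + 11 = 120
COOP2 = 85 / 120 = 0.7083

70.8%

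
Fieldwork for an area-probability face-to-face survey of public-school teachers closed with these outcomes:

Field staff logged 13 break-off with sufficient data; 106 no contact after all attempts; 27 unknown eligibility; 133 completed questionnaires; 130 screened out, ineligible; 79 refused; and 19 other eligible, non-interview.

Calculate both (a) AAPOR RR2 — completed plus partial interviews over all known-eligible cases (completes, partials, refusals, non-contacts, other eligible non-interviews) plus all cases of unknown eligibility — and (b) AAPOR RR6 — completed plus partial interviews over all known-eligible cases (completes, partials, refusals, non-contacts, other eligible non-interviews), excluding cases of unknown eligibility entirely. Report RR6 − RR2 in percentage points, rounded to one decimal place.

Top: 133 + 13 = 146
Base: 133 + 13 + 79 + 106 + 19 + 27 = 377
RR2 = 146 / 377 = 0.3873
Base: 133 + 13 + 79 + 106 + 19 = 350
RR6 = 146 / 350 = 0.4171
Difference = 41.71 − 38.73 = 2.98 percentage points

3.0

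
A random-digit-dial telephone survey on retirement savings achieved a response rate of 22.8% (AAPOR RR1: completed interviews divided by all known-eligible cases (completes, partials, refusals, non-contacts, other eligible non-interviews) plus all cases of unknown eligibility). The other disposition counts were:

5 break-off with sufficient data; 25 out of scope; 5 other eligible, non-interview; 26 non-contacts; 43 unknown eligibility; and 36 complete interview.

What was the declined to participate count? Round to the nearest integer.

43

RR1 = 36 / D = 0.228
D = 36 / 0.228 = 157.9
Remaining denominator categories sum to 115
declined to participate = 157.9 − 115 ≈ 43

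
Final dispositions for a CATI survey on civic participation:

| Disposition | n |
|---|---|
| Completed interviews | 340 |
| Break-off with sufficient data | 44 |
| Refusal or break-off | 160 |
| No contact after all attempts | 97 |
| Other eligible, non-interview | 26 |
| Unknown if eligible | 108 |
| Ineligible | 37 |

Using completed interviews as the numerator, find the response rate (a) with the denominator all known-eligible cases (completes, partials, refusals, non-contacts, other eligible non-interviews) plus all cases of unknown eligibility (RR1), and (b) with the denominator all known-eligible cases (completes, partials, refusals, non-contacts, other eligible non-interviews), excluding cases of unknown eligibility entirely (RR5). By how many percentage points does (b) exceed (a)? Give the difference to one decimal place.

7.1

Numerator → 340
Denominator → 340 + 44 + 160 + 97 + 26 + 108 = 775
RR1 = 340 / 775 = 0.4387
Denominator → 340 + 44 + 160 + 97 + 26 = 667
RR5 = 340 / 667 = 0.5097
Difference = 50.97 − 43.87 = 7.10 percentage points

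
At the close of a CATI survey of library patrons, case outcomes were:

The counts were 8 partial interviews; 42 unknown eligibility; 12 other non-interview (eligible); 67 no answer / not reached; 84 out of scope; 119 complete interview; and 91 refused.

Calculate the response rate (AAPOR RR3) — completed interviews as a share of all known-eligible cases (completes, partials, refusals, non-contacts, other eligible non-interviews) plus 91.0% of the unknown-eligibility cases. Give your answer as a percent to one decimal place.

35.5%

Num → 119
Known eligible → 119 + 8 + 91 + 67 + 12 = 297
e × U → 0.9100 × 42 = 38.22
Denominator → 297 + 38.22 = 335.22
RR3 = 119 / 335.22 = 0.3550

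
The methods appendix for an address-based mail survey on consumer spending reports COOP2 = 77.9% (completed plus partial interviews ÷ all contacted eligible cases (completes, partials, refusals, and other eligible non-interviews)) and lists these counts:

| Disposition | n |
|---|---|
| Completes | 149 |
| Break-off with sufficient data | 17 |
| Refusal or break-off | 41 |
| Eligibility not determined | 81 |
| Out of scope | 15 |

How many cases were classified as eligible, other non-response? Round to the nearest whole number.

6

Numerator = 149 + 17 = 166
COOP2 = 166 / D = 0.779
D = 166 / 0.779 = 213.1
Remaining denominator categories sum to 207
eligible, other non-response = 213.1 − 207 ≈ 6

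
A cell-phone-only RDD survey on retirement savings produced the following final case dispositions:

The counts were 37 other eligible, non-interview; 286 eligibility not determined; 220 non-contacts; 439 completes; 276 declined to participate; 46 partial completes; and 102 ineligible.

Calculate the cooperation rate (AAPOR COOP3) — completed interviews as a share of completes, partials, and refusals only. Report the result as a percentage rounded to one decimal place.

57.7%

Numerator → 439
Denom → 439 + 46 + 276 = 761
COOP3 = 439 / 761 = 0.5769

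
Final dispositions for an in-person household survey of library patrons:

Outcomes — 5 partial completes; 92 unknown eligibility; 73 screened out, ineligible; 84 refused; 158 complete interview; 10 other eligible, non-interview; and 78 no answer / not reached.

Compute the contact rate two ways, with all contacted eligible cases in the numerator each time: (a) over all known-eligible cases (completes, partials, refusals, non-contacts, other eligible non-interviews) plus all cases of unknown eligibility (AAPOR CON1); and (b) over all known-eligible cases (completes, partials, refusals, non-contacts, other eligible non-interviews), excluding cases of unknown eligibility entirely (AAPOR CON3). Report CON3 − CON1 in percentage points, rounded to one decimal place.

Num → 158 + 5 + 84 + 10 = 257
Base → 158 + 5 + 84 + 78 + 10 + 92 = 427
CON1 = 257 / 427 = 0.6019
Base → 158 + 5 + 84 + 78 + 10 = 335
CON3 = 257 / 335 = 0.7672
Difference = 76.72 − 60.19 = 16.53 percentage points

16.5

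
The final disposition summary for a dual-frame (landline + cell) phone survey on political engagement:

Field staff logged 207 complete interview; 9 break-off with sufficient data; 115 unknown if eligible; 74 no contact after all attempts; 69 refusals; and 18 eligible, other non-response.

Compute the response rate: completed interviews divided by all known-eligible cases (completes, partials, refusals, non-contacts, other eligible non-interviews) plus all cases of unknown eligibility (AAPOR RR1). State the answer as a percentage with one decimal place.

Top: 207
Denominator: 207 + 9 + 69 + 74 + 18 + 115 = 492
RR1 = 207 / 492 = 0.4207

42.1%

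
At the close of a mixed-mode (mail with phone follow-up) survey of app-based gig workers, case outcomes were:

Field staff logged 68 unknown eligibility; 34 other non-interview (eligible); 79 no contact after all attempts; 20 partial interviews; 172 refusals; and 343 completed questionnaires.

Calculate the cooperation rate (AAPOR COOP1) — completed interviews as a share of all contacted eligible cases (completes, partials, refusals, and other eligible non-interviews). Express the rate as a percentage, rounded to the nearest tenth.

60.3%

Num: 343
Denom: 343 + 20 + 172 + 34 = 569
COOP1 = 343 / 569 = 0.6028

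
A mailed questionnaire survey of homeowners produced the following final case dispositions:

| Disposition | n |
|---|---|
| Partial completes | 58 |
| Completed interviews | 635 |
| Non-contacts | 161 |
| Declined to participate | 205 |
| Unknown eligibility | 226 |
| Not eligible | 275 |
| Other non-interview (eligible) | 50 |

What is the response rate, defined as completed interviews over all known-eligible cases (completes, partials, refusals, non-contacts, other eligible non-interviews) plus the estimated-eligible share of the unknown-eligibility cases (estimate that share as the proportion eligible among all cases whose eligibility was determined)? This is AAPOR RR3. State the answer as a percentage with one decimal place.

49.2%

Num → 635
Determined eligible → 635 + 58 + 205 + 161 + 50 = 1109
e = 1109 / (1109 + 275) = 1109 / 1384 = 0.8013
e × U → 0.8013 × 226 = 181.09
Denominator → 1109 + 181.09 = 1290.09
RR3 = 635 / 1290.09 = 0.4922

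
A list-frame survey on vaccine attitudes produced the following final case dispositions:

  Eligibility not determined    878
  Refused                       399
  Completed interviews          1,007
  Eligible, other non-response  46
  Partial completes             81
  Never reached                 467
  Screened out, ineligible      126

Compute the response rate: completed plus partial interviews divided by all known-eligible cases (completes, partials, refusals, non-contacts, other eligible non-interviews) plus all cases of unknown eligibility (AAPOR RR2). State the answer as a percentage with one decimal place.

Numerator = 1007 + 81 = 1088
Denom = 1007 + 81 + 399 + 467 + 46 + 878 = 2878
RR2 = 1088 / 2878 = 0.3780

37.8%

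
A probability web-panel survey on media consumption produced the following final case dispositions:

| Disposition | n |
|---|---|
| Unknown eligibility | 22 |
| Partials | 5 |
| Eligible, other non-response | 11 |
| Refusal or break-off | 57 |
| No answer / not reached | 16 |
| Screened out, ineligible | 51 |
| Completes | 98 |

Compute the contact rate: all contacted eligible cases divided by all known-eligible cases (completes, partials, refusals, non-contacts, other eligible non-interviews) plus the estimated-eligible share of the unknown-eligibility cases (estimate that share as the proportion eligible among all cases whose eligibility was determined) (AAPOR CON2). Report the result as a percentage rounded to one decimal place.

83.7%

Top → 98 + 5 + 57 + 11 = 171
Eligible (known) → 98 + 5 + 57 + 16 + 11 = 187
e = 187 / (187 + 51) = 187 / 238 = 0.7857
Eligible share of unknowns → 0.7857 × 22 = 17.29
Denominator → 187 + 17.29 = 204.29
CON2 = 171 / 204.29 = 0.8370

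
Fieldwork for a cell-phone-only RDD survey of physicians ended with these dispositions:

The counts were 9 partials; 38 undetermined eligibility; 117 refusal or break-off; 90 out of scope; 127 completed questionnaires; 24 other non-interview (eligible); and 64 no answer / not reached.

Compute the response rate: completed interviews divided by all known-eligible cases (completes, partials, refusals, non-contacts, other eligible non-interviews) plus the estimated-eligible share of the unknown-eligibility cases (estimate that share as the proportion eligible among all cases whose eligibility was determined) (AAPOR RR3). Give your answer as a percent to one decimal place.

34.2%

Numerator = 127
Eligible (known) = 127 + 9 + 117 + 64 + 24 = 341
e = 341 / (341 + 90) = 341 / 431 = 0.7912
Eligible share of unknowns = 0.7912 × 38 = 30.07
Denominator = 341 + 30.07 = 371.07
RR3 = 127 / 371.07 = 0.3423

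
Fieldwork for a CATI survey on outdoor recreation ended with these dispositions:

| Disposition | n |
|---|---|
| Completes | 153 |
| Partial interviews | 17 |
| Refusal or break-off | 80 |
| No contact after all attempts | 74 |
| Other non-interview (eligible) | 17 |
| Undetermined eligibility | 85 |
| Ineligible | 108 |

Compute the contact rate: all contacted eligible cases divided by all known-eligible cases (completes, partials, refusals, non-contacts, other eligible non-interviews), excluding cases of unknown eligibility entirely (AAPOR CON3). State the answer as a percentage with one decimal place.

78.3%

Numerator: 153 + 17 + 80 + 17 = 267
Denom: 153 + 17 + 80 + 74 + 17 = 341
CON3 = 267 / 341 = 0.7830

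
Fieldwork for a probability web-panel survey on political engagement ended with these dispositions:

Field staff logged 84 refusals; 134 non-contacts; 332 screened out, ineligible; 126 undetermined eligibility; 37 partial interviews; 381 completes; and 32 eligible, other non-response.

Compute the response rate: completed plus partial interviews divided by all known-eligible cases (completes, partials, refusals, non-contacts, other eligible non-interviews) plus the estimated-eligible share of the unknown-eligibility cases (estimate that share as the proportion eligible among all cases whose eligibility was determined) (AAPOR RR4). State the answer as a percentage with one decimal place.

55.6%

Top = 381 + 37 = 418
Eligible (known) = 381 + 37 + 84 + 134 + 32 = 668
e = 668 / (668 + 332) = 668 / 1000 = 0.6680
e × U = 0.6680 × 126 = 84.17
Denominator = 668 + 84.17 = 752.17
RR4 = 418 / 752.17 = 0.5557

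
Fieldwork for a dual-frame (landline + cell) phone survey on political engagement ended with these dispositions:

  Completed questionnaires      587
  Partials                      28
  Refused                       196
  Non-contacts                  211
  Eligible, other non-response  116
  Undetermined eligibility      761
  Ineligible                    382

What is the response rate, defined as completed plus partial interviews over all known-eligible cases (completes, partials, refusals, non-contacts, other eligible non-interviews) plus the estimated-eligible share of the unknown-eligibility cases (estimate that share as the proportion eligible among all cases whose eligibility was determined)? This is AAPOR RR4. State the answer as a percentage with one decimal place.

Numerator = 587 + 28 = 615
Determined eligible = 587 + 28 + 196 + 211 + 116 = 1138
e = 1138 / (1138 + 382) = 1138 / 1520 = 0.7487
e × U = 0.7487 × 761 = 569.76
Denom = 1138 + 569.76 = 1707.76
RR4 = 615 / 1707.76 = 0.3601

36.0%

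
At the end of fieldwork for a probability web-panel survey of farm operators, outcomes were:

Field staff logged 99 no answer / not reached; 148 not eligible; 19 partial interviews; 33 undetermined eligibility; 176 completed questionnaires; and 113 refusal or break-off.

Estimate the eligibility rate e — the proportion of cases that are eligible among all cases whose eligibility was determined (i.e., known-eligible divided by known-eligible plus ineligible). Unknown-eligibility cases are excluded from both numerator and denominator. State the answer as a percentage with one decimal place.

Known eligible: 176 + 19 + 113 + 99 = 407
e = 407 / (407 + 148) = 407 / 555 = 0.7333

73.3%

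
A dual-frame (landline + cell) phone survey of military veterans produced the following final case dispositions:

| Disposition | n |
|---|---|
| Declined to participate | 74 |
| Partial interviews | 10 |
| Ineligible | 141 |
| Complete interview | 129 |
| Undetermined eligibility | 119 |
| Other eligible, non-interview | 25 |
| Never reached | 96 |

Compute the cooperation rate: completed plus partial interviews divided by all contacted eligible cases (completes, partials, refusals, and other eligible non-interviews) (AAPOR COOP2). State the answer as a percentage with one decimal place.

58.4%

Top: 129 + 10 = 139
Base: 129 + 10 + 74 + 25 = 238
COOP2 = 139 / 238 = 0.5840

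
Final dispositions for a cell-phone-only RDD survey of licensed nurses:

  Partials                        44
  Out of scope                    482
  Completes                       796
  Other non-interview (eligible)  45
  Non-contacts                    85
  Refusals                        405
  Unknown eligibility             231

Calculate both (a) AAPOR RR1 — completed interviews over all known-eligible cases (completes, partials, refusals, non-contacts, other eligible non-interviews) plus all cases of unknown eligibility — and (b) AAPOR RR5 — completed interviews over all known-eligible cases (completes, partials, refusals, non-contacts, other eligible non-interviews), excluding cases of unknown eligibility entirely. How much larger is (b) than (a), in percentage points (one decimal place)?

8.3

Top: 796
Denom: 796 + 44 + 405 + 85 + 45 + 231 = 1606
RR1 = 796 / 1606 = 0.4956
Denom: 796 + 44 + 405 + 85 + 45 = 1375
RR5 = 796 / 1375 = 0.5789
Difference = 57.89 − 49.56 = 8.33 percentage points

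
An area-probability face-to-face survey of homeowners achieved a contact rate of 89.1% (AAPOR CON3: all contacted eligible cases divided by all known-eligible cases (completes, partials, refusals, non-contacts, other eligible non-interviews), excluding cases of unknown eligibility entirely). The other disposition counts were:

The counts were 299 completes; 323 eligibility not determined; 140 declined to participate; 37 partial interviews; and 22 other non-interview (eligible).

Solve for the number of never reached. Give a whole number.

61

Num → 299 + 37 + 140 + 22 = 498
CON3 = 498 / D = 0.891
D = 498 / 0.891 = 558.9
Other denominator terms total 498
never reached = 558.9 − 498 ≈ 61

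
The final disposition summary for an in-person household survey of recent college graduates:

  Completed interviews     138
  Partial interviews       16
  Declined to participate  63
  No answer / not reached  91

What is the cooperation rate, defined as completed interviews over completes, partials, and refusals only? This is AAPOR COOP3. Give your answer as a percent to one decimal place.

63.6%

Numerator: 138
Denominator: 138 + 16 + 63 = 217
COOP3 = 138 / 217 = 0.6359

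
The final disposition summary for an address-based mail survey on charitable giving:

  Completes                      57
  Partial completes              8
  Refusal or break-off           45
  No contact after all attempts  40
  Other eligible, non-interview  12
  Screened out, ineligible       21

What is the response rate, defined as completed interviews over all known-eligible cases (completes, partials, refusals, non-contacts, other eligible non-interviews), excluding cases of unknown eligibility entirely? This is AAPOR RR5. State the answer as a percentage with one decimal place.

Num = 57
Denominator = 57 + 8 + 45 + 40 + 12 = 162
RR5 = 57 / 162 = 0.3519

35.2%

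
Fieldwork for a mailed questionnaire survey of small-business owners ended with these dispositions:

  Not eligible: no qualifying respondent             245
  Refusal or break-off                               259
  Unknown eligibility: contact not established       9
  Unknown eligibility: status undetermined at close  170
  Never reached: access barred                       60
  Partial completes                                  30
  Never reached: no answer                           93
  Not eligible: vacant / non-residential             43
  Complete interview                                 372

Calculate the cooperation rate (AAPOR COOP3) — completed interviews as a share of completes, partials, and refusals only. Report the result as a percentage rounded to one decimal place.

Non-contacts = 93 + 60 = 153
Unknown if eligible = 9 + 170 = 179
Out of scope = 245 + 43 = 288
Numerator → 372
Base → 372 + 30 + 259 = 661
COOP3 = 372 / 661 = 0.5628

56.3%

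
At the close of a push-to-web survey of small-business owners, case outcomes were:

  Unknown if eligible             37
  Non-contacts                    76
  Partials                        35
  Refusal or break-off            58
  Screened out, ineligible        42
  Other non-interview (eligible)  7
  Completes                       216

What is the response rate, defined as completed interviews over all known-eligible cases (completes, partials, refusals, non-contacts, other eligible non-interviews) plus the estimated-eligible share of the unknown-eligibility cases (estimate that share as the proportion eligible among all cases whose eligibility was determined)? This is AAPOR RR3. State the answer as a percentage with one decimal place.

Top → 216
Known eligible → 216 + 35 + 58 + 76 + 7 = 392
e = 392 / (392 + 42) = 392 / 434 = 0.9032
e × U → 0.9032 × 37 = 33.42
Denom → 392 + 33.42 = 425.42
RR3 = 216 / 425.42 = 0.5077

50.8%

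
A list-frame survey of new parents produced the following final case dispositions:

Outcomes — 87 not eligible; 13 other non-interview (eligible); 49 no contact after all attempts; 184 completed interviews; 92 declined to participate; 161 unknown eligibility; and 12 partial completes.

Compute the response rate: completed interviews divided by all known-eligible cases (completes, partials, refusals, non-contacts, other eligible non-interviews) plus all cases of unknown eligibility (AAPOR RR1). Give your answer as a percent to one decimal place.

Numerator: 184
Denominator: 184 + 12 + 92 + 49 + 13 + 161 = 511
RR1 = 184 / 511 = 0.3601

36.0%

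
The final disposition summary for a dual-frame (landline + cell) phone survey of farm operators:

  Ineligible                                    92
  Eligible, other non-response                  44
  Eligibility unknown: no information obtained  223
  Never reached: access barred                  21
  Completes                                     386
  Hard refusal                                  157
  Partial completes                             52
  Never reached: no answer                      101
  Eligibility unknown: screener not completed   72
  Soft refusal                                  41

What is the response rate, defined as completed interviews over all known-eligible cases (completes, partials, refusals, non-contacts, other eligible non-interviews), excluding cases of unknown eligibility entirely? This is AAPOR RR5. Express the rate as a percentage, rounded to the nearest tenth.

48.1%

Refused = 157 + 41 = 198
No contact after all attempts = 101 + 21 = 122
Unknown if eligible = 72 + 223 = 295
Num → 386
Denom → 386 + 52 + 198 + 122 + 44 = 802
RR5 = 386 / 802 = 0.4813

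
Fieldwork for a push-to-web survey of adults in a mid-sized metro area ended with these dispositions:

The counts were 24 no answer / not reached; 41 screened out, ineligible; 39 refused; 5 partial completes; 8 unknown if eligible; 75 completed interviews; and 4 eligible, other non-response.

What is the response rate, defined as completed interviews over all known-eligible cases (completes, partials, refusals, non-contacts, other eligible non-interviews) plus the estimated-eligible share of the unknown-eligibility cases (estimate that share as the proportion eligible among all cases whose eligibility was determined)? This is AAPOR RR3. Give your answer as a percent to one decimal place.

48.9%

Numerator: 75
Eligible (known): 75 + 5 + 39 + 24 + 4 = 147
e = 147 / (147 + 41) = 147 / 188 = 0.7819
e × U: 0.7819 × 8 = 6.26
Denominator: 147 + 6.26 = 153.26
RR3 = 75 / 153.26 = 0.4894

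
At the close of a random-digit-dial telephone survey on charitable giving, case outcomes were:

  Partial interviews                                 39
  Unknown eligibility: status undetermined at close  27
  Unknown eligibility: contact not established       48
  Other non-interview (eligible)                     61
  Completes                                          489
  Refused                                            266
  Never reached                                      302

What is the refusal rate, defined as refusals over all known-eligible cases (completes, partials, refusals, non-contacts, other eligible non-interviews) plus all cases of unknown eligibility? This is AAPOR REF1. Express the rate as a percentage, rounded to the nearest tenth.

Undetermined eligibility = 48 + 27 = 75
Numerator: 266
Denominator: 489 + 39 + 266 + 302 + 61 + 75 = 1232
REF1 = 266 / 1232 = 0.2159

21.6%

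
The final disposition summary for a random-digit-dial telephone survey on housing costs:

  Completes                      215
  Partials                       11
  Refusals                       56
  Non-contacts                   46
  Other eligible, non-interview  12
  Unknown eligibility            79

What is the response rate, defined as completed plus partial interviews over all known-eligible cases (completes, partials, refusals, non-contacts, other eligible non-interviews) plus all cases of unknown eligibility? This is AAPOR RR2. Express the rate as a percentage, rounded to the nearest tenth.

Num → 215 + 11 = 226
Base → 215 + 11 + 56 + 46 + 12 + 79 = 419
RR2 = 226 / 419 = 0.5394

53.9%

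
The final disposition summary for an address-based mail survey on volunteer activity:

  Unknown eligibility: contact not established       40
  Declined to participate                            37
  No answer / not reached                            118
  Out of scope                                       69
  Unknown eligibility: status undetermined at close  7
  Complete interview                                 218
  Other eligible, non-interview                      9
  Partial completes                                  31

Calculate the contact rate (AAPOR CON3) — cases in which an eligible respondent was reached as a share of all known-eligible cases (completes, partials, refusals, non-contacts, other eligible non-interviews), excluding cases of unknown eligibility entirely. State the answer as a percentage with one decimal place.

71.4%

Unknown if eligible = 40 + 7 = 47
Top = 218 + 31 + 37 + 9 = 295
Denom = 218 + 31 + 37 + 118 + 9 = 413
CON3 = 295 / 413 = 0.7143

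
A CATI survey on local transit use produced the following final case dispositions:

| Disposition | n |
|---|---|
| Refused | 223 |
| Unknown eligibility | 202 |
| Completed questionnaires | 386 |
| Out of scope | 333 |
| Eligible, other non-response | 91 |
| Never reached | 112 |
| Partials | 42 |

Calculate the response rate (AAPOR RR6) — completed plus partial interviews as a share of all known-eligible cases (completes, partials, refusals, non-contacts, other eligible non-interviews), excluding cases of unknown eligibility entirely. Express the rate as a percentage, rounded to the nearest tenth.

Num = 386 + 42 = 428
Base = 386 + 42 + 223 + 112 + 91 = 854
RR6 = 428 / 854 = 0.5012

50.1%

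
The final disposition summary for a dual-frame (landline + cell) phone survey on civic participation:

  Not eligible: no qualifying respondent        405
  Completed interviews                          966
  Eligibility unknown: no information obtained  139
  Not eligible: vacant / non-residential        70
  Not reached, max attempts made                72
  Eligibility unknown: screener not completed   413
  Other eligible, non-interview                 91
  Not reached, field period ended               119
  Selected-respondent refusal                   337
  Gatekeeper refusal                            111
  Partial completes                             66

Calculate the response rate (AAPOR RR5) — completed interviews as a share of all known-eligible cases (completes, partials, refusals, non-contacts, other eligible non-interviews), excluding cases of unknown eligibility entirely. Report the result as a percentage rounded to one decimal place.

54.8%

Refused = 111 + 337 = 448
Never reached = 119 + 72 = 191
Eligibility not determined = 413 + 139 = 552
Out of scope = 405 + 70 = 475
Num → 966
Denominator → 966 + 66 + 448 + 191 + 91 = 1762
RR5 = 966 / 1762 = 0.5482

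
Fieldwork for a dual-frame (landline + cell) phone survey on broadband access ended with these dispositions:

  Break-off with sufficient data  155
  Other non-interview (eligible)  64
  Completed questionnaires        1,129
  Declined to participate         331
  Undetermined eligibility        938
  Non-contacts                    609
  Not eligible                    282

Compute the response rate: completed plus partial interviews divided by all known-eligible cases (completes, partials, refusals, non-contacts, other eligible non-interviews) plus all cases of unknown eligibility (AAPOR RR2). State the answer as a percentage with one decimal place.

39.8%

Numerator: 1129 + 155 = 1284
Denominator: 1129 + 155 + 331 + 609 + 64 + 938 = 3226
RR2 = 1284 / 3226 = 0.3980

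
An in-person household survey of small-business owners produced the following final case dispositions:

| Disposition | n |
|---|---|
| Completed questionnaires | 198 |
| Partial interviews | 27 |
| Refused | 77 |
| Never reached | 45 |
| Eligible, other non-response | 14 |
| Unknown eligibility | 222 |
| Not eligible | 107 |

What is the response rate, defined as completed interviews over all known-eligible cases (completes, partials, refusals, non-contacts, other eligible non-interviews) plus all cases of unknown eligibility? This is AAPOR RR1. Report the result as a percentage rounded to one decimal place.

Numerator = 198
Base = 198 + 27 + 77 + 45 + 14 + 222 = 583
RR1 = 198 / 583 = 0.3396

34.0%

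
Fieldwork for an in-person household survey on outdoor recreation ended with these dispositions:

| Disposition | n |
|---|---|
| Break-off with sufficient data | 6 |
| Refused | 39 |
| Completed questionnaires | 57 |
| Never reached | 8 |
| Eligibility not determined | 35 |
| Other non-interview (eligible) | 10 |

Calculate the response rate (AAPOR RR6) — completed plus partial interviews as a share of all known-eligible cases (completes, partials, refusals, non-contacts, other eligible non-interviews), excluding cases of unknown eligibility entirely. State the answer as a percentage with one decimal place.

Num → 57 + 6 = 63
Denom → 57 + 6 + 39 + 8 + 10 = 120
RR6 = 63 / 120 = 0.5250

52.5%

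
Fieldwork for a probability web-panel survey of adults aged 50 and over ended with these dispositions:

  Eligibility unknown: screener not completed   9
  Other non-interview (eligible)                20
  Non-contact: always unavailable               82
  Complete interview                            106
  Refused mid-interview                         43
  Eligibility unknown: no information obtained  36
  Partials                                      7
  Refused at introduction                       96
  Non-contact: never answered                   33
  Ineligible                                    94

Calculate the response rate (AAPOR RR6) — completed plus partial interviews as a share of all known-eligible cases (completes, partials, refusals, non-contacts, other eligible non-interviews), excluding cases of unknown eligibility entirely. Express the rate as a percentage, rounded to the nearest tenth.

Refusal or break-off = 96 + 43 = 139
No contact after all attempts = 33 + 82 = 115
Undetermined eligibility = 9 + 36 = 45
Top = 106 + 7 = 113
Base = 106 + 7 + 139 + 115 + 20 = 387
RR6 = 113 / 387 = 0.2920

29.2%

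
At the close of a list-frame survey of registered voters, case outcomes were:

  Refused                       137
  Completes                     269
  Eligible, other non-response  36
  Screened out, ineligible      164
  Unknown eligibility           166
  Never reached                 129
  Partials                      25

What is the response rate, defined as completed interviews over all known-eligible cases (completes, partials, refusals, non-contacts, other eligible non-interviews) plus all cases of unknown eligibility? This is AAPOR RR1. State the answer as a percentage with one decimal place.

35.3%

Top = 269
Denom = 269 + 25 + 137 + 129 + 36 + 166 = 762
RR1 = 269 / 762 = 0.3530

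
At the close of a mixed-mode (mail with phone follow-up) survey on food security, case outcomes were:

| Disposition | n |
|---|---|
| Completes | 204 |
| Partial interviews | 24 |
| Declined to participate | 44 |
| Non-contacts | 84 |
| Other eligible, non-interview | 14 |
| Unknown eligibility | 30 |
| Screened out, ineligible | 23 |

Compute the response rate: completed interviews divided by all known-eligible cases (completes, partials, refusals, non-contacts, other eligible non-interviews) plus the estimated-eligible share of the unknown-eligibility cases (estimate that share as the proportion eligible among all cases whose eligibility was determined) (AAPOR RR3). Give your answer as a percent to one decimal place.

Top = 204
Known eligible = 204 + 24 + 44 + 84 + 14 = 370
e = 370 / (370 + 23) = 370 / 393 = 0.9415
e × U = 0.9415 × 30 = 28.25
Denom = 370 + 28.25 = 398.25
RR3 = 204 / 398.25 = 0.5122

51.2%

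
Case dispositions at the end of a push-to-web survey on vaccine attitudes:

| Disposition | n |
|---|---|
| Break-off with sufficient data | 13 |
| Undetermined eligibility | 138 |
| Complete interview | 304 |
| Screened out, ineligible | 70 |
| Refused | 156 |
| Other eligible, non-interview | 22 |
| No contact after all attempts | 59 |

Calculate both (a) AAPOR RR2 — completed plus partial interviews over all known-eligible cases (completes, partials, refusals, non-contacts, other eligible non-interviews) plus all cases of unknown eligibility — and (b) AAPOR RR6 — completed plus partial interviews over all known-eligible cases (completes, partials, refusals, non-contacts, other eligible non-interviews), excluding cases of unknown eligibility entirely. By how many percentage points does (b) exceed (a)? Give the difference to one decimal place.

11.4

Top: 304 + 13 = 317
Denom: 304 + 13 + 156 + 59 + 22 + 138 = 692
RR2 = 317 / 692 = 0.4581
Denom: 304 + 13 + 156 + 59 + 22 = 554
RR6 = 317 / 554 = 0.5722
Difference = 57.22 − 45.81 = 11.41 percentage points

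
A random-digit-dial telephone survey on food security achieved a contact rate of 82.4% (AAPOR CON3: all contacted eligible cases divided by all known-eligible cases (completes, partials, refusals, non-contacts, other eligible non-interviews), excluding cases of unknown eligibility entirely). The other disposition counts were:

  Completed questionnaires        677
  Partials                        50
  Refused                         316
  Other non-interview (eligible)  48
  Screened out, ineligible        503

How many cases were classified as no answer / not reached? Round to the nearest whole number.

Numerator: 677 + 50 + 316 + 48 = 1091
CON3 = 1091 / D = 0.824
D = 1091 / 0.824 = 1324.0
Rest of base = 1091
no answer / not reached = 1324.0 − 1091 ≈ 233

233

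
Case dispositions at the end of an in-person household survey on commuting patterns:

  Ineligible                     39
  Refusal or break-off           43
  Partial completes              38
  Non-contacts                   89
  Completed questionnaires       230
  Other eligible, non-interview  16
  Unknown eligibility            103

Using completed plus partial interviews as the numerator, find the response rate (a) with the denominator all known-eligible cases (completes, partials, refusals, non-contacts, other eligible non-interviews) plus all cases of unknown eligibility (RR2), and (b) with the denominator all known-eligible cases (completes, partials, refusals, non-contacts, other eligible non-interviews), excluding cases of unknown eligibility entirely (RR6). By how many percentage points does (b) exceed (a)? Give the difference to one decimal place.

12.8

Numerator = 230 + 38 = 268
Denom = 230 + 38 + 43 + 89 + 16 + 103 = 519
RR2 = 268 / 519 = 0.5164
Denom = 230 + 38 + 43 + 89 + 16 = 416
RR6 = 268 / 416 = 0.6442
Difference = 64.42 − 51.64 = 12.78 percentage points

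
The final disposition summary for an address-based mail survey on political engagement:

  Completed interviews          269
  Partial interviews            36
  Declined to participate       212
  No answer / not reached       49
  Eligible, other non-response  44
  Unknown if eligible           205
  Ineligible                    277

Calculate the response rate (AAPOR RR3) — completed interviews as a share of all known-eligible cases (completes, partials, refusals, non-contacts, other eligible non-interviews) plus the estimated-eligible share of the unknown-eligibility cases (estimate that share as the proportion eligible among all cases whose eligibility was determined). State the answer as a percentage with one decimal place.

35.8%

Num = 269
Eligible (known) = 269 + 36 + 212 + 49 + 44 = 610
e = 610 / (610 + 277) = 610 / 887 = 0.6877
Estimated eligible among unknowns = 0.6877 × 205 = 140.98
Base = 610 + 140.98 = 750.98
RR3 = 269 / 750.98 = 0.3582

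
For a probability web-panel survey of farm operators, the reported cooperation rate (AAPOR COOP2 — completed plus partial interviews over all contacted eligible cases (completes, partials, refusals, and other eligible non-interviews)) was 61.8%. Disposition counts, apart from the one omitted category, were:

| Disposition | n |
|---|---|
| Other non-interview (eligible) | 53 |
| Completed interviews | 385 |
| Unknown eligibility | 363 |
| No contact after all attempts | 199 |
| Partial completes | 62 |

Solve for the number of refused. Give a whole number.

223

Num → 385 + 62 = 447
COOP2 = 447 / D = 0.618
D = 447 / 0.618 = 723.3
Remaining denominator categories sum to 500
refused = 723.3 − 500 ≈ 223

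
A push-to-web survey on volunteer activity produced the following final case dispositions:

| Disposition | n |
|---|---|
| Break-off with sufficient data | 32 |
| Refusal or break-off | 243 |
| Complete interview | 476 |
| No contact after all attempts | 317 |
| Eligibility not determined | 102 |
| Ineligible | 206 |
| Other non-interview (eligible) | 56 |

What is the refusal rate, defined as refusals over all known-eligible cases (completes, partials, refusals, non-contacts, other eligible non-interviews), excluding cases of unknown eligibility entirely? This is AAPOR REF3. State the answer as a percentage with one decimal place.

21.6%

Num: 243
Base: 476 + 32 + 243 + 317 + 56 = 1124
REF3 = 243 / 1124 = 0.2162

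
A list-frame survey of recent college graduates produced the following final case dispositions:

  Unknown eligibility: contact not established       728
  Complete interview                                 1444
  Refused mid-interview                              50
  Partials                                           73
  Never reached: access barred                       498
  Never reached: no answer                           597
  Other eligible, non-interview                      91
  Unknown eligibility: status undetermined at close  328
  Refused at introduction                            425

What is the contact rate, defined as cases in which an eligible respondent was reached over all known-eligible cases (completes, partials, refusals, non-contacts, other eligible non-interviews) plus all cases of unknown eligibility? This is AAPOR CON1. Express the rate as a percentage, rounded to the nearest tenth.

49.2%

Refusals = 425 + 50 = 475
No contact after all attempts = 597 + 498 = 1095
Unknown eligibility = 728 + 328 = 1056
Num = 1444 + 73 + 475 + 91 = 2083
Base = 1444 + 73 + 475 + 1095 + 91 + 1056 = 4234
CON1 = 2083 / 4234 = 0.4920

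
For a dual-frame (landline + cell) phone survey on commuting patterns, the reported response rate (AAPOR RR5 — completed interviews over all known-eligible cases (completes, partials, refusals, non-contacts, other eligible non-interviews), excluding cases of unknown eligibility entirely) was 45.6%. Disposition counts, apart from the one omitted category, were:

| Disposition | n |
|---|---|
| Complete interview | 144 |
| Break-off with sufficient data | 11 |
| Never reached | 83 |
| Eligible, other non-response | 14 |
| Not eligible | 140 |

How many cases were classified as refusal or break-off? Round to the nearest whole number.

RR5 = 144 / D = 0.456
D = 144 / 0.456 = 315.8
Rest of base = 252
refusal or break-off = 315.8 − 252 ≈ 64

64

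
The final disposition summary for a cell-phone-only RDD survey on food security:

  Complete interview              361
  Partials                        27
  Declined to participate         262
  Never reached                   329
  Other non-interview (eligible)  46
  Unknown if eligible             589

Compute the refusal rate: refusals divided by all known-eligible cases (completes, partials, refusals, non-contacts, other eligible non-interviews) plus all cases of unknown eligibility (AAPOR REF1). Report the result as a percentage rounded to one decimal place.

16.2%

Top: 262
Base: 361 + 27 + 262 + 329 + 46 + 589 = 1614
REF1 = 262 / 1614 = 0.1623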